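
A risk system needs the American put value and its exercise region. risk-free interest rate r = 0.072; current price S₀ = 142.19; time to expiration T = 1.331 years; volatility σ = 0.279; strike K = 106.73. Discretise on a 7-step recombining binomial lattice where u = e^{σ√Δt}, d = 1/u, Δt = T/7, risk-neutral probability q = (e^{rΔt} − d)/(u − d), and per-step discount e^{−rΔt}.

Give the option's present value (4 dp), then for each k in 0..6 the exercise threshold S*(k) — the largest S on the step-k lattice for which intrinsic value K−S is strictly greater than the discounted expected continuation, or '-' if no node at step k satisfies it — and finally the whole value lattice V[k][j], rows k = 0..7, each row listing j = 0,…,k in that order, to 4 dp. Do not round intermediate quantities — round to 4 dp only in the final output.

price = 2.4966
boundary = - - - - - 77.3909 87.4029
tree:
2.4966
4.3468 0.8956
7.3928 1.7173 0.1789
12.2089 3.2489 0.3828 0.0000
19.4118 6.0414 0.8190 0.0000 0.0000
29.3391 10.9794 1.7522 0.0000 0.0000 0.0000
38.2042 19.3271 3.7487 0.0000 0.0000 0.0000 0.0000
46.0538 29.3391 8.0199 0.0000 0.0000 0.0000 0.0000 0.0000

Δt=0.19014  u=1.12937  d=0.88545  q=0.52614  discount=0.98640
step 7 (expiry): payoffs max(K−S,0) = 46.0538 29.3391 8.0199 0.0000 0.0000 0.0000 0.0000 0.0000
step 6: (k=6,j=0): S=68.5258, (K−S)⁺=38.2042, hold=36.7530 ⇒ V=38.2042 exercise | (k=6,j=1): S=87.4029, (K−S)⁺=19.3271, hold=17.8759 ⇒ V=19.3271 exercise | (k=6,j=2): S=111.4801, (K−S)⁺=0.0000, hold=3.7487 ⇒ V=3.7487 continue | (k=6,j=3): S=142.1900, (K−S)⁺=0.0000, hold=0.0000 ⇒ V=0.0000 continue | (k=6,j=4): S=181.3597, (K−S)⁺=0.0000, hold=0.0000 ⇒ V=0.0000 continue | (k=6,j=5): S=231.3196, (K−S)⁺=0.0000, hold=0.0000 ⇒ V=0.0000 continue | (k=6,j=6): S=295.0421, (K−S)⁺=0.0000, hold=0.0000 ⇒ V=0.0000 continue  boundary S*=87.4029
step 5: (k=5,j=0): S=77.3909, (K−S)⁺=29.3391, hold=27.8879 ⇒ V=29.3391 exercise | (k=5,j=1): S=98.7101, (K−S)⁺=8.0199, hold=10.9794 ⇒ V=10.9794 continue | (k=5,j=2): S=125.9022, (K−S)⁺=0.0000, hold=1.7522 ⇒ V=1.7522 continue | (k=5,j=3): S=160.5850, (K−S)⁺=0.0000, hold=0.0000 ⇒ V=0.0000 continue | (k=5,j=4): S=204.8220, (K−S)⁺=0.0000, hold=0.0000 ⇒ V=0.0000 continue | (k=5,j=5): S=261.2451, (K−S)⁺=0.0000, hold=0.0000 ⇒ V=0.0000 continue  boundary S*=77.3909
step 4: (k=4,j=0): S=87.4029, (K−S)⁺=19.3271, hold=19.4118 ⇒ V=19.4118 continue | (k=4,j=1): S=111.4801, (K−S)⁺=0.0000, hold=6.0414 ⇒ V=6.0414 continue | (k=4,j=2): S=142.1900, (K−S)⁺=0.0000, hold=0.8190 ⇒ V=0.8190 continue | (k=4,j=3): S=181.3597, (K−S)⁺=0.0000, hold=0.0000 ⇒ V=0.0000 continue | (k=4,j=4): S=231.3196, (K−S)⁺=0.0000, hold=0.0000 ⇒ V=0.0000 continue  boundary S*=-
step 3: (k=3,j=0): S=98.7101, (K−S)⁺=8.0199, hold=12.2089 ⇒ V=12.2089 continue | (k=3,j=1): S=125.9022, (K−S)⁺=0.0000, hold=3.2489 ⇒ V=3.2489 continue | (k=3,j=2): S=160.5850, (K−S)⁺=0.0000, hold=0.3828 ⇒ V=0.3828 continue | (k=3,j=3): S=204.8220, (K−S)⁺=0.0000, hold=0.0000 ⇒ V=0.0000 continue  boundary S*=-
step 2: (k=2,j=0): S=111.4801, (K−S)⁺=0.0000, hold=7.3928 ⇒ V=7.3928 continue | (k=2,j=1): S=142.1900, (K−S)⁺=0.0000, hold=1.7173 ⇒ V=1.7173 continue | (k=2,j=2): S=181.3597, (K−S)⁺=0.0000, hold=0.1789 ⇒ V=0.1789 continue  boundary S*=-
step 1: (k=1,j=0): S=125.9022, (K−S)⁺=0.0000, hold=4.3468 ⇒ V=4.3468 continue | (k=1,j=1): S=160.5850, (K−S)⁺=0.0000, hold=0.8956 ⇒ V=0.8956 continue  boundary S*=-
step 0: (k=0,j=0): S=142.1900, (K−S)⁺=0.0000, hold=2.4966 ⇒ V=2.4966 continue  boundary S*=-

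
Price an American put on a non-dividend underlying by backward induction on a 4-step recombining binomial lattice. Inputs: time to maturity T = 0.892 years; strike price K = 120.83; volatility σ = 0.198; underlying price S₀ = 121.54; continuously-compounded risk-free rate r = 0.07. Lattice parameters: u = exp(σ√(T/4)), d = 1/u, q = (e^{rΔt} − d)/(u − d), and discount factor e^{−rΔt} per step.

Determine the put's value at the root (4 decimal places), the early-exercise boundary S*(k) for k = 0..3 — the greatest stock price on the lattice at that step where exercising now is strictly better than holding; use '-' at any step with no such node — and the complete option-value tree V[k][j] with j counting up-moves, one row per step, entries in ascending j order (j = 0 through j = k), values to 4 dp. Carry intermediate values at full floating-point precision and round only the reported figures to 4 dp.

price = 5.8397
boundary = - - 100.8103 110.6910
tree:
5.8397
11.0801 1.8970
20.0197 4.3856 0.0000
29.0183 10.1390 0.0000 0.0000
37.2137 20.0197 0.0000 0.0000 0.0000

params: Δt=0.22300 u=1.09801 d=0.91074 q=0.56065 e^(-rΔt)=0.98451
t_4 payoffs: 37.2137 20.0197 0.0000 0.0000 0.0000
t_3: node(3,0) S=91.8117 payoff=29.0183 vs cont=27.1468 → 29.0183 [stop]  node(3,1) S=110.6910 payoff=10.1390 vs cont=8.6594 → 10.1390 [stop]  node(3,2) S=133.4524 payoff=0.0000 vs cont=0.0000 → 0.0000 [wait]  node(3,3) S=160.8942 payoff=0.0000 vs cont=0.0000 → 0.0000 [wait]  ⇒ S*(3)=110.6910
t_2: node(2,0) S=100.8103 payoff=20.0197 vs cont=18.1482 → 20.0197 [stop]  node(2,1) S=121.5400 payoff=0.0000 vs cont=4.3856 → 4.3856 [wait]  node(2,2) S=146.5323 payoff=0.0000 vs cont=0.0000 → 0.0000 [wait]  ⇒ S*(2)=100.8103
t_1: node(1,0) S=110.6910 payoff=10.1390 vs cont=11.0801 → 11.0801 [wait]  node(1,1) S=133.4524 payoff=0.0000 vs cont=1.8970 → 1.8970 [wait]  ⇒ S*(1)=-
t_0: node(0,0) S=121.5400 payoff=0.0000 vs cont=5.8397 → 5.8397 [wait]  ⇒ S*(0)=-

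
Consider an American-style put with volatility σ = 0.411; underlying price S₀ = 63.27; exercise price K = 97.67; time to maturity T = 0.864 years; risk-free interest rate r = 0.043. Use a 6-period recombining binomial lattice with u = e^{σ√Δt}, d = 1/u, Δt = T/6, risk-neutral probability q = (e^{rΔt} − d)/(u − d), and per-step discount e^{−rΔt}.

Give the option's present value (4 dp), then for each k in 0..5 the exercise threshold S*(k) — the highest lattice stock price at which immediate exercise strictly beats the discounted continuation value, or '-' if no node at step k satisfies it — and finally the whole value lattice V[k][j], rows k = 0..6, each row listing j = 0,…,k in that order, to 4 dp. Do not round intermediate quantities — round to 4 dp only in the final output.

price = 34.8794
boundary = - 54.1332 63.2700 54.1332 63.2700 73.9489
tree:
34.8794
43.5368 25.9856
51.3542 34.4000 17.2392
58.0426 43.5368 24.9194 9.1721
63.7652 51.3542 34.4000 15.0084 2.9912
68.6614 58.0426 43.5368 23.7211 5.7983 0.0000
72.8505 63.7652 51.3542 34.4000 11.2397 0.0000 0.0000

params: Δt=0.14400 u=1.16878 d=0.85559 q=0.48092 e^(-rΔt)=0.99383
t_6 payoffs: 72.8505 63.7652 51.3542 34.4000 11.2397 0.0000 0.0000
t_5: node(5,0) S=29.0086 payoff=68.6614 vs cont=68.0585 → 68.6614 [stop]  node(5,1) S=39.6274 payoff=58.0426 vs cont=57.4397 → 58.0426 [stop]  node(5,2) S=54.1332 payoff=43.5368 vs cont=42.9339 → 43.5368 [stop]  node(5,3) S=73.9489 payoff=23.7211 vs cont=23.1182 → 23.7211 [stop]  node(5,4) S=101.0183 payoff=0.0000 vs cont=5.7983 → 5.7983 [wait]  node(5,5) S=137.9966 payoff=0.0000 vs cont=0.0000 → 0.0000 [wait]  ⇒ S*(5)=73.9489
t_4: node(4,0) S=33.9048 payoff=63.7652 vs cont=63.1623 → 63.7652 [stop]  node(4,1) S=46.3158 payoff=51.3542 vs cont=50.7512 → 51.3542 [stop]  node(4,2) S=63.2700 payoff=34.4000 vs cont=33.7971 → 34.4000 [stop]  node(4,3) S=86.4303 payoff=11.2397 vs cont=15.0084 → 15.0084 [wait]  node(4,4) S=118.0686 payoff=0.0000 vs cont=2.9912 → 2.9912 [wait]  ⇒ S*(4)=63.2700
t_3: node(3,0) S=39.6274 payoff=58.0426 vs cont=57.4397 → 58.0426 [stop]  node(3,1) S=54.1332 payoff=43.5368 vs cont=42.9339 → 43.5368 [stop]  node(3,2) S=73.9489 payoff=23.7211 vs cont=24.9194 → 24.9194 [wait]  node(3,3) S=101.0183 payoff=0.0000 vs cont=9.1721 → 9.1721 [wait]  ⇒ S*(3)=54.1332
t_2: node(2,0) S=46.3158 payoff=51.3542 vs cont=50.7512 → 51.3542 [stop]  node(2,1) S=63.2700 payoff=34.4000 vs cont=34.3699 → 34.4000 [stop]  node(2,2) S=86.4303 payoff=11.2397 vs cont=17.2392 → 17.2392 [wait]  ⇒ S*(2)=63.2700
t_1: node(1,0) S=54.1332 payoff=43.5368 vs cont=42.9339 → 43.5368 [stop]  node(1,1) S=73.9489 payoff=23.7211 vs cont=25.9856 → 25.9856 [wait]  ⇒ S*(1)=54.1332
t_0: node(0,0) S=63.2700 payoff=34.4000 vs cont=34.8794 → 34.8794 [wait]  ⇒ S*(0)=-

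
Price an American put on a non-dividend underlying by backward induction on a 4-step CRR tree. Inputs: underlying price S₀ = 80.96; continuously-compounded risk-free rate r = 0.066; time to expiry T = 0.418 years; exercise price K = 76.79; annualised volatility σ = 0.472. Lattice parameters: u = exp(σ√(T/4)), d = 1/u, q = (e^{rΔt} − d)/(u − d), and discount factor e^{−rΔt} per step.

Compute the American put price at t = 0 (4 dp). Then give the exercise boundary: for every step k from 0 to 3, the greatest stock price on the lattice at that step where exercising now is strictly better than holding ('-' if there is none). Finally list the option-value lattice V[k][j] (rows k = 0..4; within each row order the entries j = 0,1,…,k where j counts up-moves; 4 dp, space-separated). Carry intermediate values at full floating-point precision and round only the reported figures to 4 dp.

Δt=0.10450, u=1.16484, d=0.85849, q=0.48452, disc=e^(-rΔt)=0.99313
k=4 terminal: V=max(K-S,0) → 32.8145 17.1221 0.0000 0.0000 0.0000
k=3: j=0 S=51.2242 intr=25.5658 cont=25.0380 V=25.5658[EX]; j=1 S=69.5033 intr=7.2867 cont=8.7655 V=8.7655[hold]; j=2 S=94.3052 intr=0.0000 cont=0.0000 V=0.0000[hold]; j=3 S=127.9575 intr=0.0000 cont=0.0000 V=0.0000[hold]  S*(3)=51.2242
k=2: j=0 S=59.6679 intr=17.1221 cont=17.3059 V=17.3059[hold]; j=1 S=80.9600 intr=0.0000 cont=4.4874 V=4.4874[hold]; j=2 S=109.8501 intr=0.0000 cont=0.0000 V=0.0000[hold]  S*(2)=-
k=1: j=0 S=69.5033 intr=7.2867 cont=11.0188 V=11.0188[hold]; j=1 S=94.3052 intr=0.0000 cont=2.2972 V=2.2972[hold]  S*(1)=-
k=0: j=0 S=80.9600 intr=0.0000 cont=6.7463 V=6.7463[hold]  S*(0)=-

price = 6.7463
boundary = - - - 51.2242
tree:
6.7463
11.0188 2.2972
17.3059 4.4874 0.0000
25.5658 8.7655 0.0000 0.0000
32.8145 17.1221 0.0000 0.0000 0.0000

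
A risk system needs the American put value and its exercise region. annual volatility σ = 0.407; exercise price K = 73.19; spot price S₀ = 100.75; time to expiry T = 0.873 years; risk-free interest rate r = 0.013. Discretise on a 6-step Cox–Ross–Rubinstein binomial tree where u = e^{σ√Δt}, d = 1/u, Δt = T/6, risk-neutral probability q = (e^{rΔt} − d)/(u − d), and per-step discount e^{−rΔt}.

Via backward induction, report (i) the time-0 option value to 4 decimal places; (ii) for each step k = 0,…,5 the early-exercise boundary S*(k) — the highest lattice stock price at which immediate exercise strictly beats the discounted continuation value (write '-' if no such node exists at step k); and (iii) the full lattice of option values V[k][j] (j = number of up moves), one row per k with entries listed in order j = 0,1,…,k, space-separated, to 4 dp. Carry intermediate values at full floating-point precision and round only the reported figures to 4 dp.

price = 3.0311
boundary = - - - - 54.1442 46.3584
tree:
3.0311
4.9915 0.8090
8.0535 1.5217 0.0000
12.6369 2.8621 0.0000 0.0000
19.0458 5.3834 0.0000 0.0000 0.0000
26.8316 10.1258 0.0000 0.0000 0.0000 0.0000
33.4978 19.0458 0.0000 0.0000 0.0000 0.0000 0.0000

params: Δt=0.14550 u=1.16795 d=0.85620 q=0.46734 e^(-rΔt)=0.99811
t_6 payoffs: 33.4978 19.0458 0.0000 0.0000 0.0000 0.0000 0.0000
t_5: node(5,0) S=46.3584 payoff=26.8316 vs cont=26.6933 → 26.8316 [stop]  node(5,1) S=63.2376 payoff=9.9524 vs cont=10.1258 → 10.1258 [wait]  node(5,2) S=86.2624 payoff=0.0000 vs cont=0.0000 → 0.0000 [wait]  node(5,3) S=117.6707 payoff=0.0000 vs cont=0.0000 → 0.0000 [wait]  node(5,4) S=160.5148 payoff=0.0000 vs cont=0.0000 → 0.0000 [wait]  node(5,5) S=218.9585 payoff=0.0000 vs cont=0.0000 → 0.0000 [wait]  ⇒ S*(5)=46.3584
t_4: node(4,0) S=54.1442 payoff=19.0458 vs cont=18.9884 → 19.0458 [stop]  node(4,1) S=73.8581 payoff=0.0000 vs cont=5.3834 → 5.3834 [wait]  node(4,2) S=100.7500 payoff=0.0000 vs cont=0.0000 → 0.0000 [wait]  node(4,3) S=137.4332 payoff=0.0000 vs cont=0.0000 → 0.0000 [wait]  node(4,4) S=187.4729 payoff=0.0000 vs cont=0.0000 → 0.0000 [wait]  ⇒ S*(4)=54.1442
t_3: node(3,0) S=63.2376 payoff=9.9524 vs cont=12.6369 → 12.6369 [wait]  node(3,1) S=86.2624 payoff=0.0000 vs cont=2.8621 → 2.8621 [wait]  node(3,2) S=117.6707 payoff=0.0000 vs cont=0.0000 → 0.0000 [wait]  node(3,3) S=160.5148 payoff=0.0000 vs cont=0.0000 → 0.0000 [wait]  ⇒ S*(3)=-
t_2: node(2,0) S=73.8581 payoff=0.0000 vs cont=8.0535 → 8.0535 [wait]  node(2,1) S=100.7500 payoff=0.0000 vs cont=1.5217 → 1.5217 [wait]  node(2,2) S=137.4332 payoff=0.0000 vs cont=0.0000 → 0.0000 [wait]  ⇒ S*(2)=-
t_1: node(1,0) S=86.2624 payoff=0.0000 vs cont=4.9915 → 4.9915 [wait]  node(1,1) S=117.6707 payoff=0.0000 vs cont=0.8090 → 0.8090 [wait]  ⇒ S*(1)=-
t_0: node(0,0) S=100.7500 payoff=0.0000 vs cont=3.0311 → 3.0311 [wait]  ⇒ S*(0)=-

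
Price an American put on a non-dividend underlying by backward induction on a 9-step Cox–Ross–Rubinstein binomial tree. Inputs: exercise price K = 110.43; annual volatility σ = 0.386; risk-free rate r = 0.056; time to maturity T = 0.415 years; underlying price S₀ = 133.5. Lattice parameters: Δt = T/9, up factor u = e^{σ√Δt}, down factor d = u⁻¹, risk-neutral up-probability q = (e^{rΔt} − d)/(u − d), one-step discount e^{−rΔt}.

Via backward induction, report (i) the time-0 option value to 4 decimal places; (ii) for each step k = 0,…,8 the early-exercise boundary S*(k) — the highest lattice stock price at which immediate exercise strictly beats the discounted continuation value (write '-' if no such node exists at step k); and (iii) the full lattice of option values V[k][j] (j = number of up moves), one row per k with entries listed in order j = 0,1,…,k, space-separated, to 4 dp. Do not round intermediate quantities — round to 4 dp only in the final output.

price = 3.4732
boundary = - - - - - - 81.1886 88.2049 95.8276
tree:
3.4732
5.3262 1.5999
7.9837 2.6415 0.5450
11.6510 4.2822 0.9805 0.1034
16.4732 6.7896 1.7451 0.2052 0.0000
22.4351 10.4737 3.0646 0.4073 0.0000 0.0000
29.2414 15.6049 5.2907 0.8084 0.0000 0.0000 0.0000
35.6996 22.2251 8.9291 1.6045 0.0000 0.0000 0.0000 0.0000
41.6440 29.2414 14.6024 3.1847 0.0000 0.0000 0.0000 0.0000 0.0000
47.1156 35.6996 22.2251 6.3210 0.0000 0.0000 0.0000 0.0000 0.0000 0.0000

Δt=0.04611  u=1.08642  d=0.92045  q=0.49487  discount=0.99742
step 9 (expiry): payoffs max(K−S,0) = 47.1156 35.6996 22.2251 6.3210 0.0000 0.0000 0.0000 0.0000 0.0000 0.0000
step 8: (k=8,j=0): S=68.7860, (K−S)⁺=41.6440, hold=41.3592 ⇒ V=41.6440 exercise | (k=8,j=1): S=81.1886, (K−S)⁺=29.2414, hold=28.9566 ⇒ V=29.2414 exercise | (k=8,j=2): S=95.8276, (K−S)⁺=14.6024, hold=14.3176 ⇒ V=14.6024 exercise | (k=8,j=3): S=113.1061, (K−S)⁺=0.0000, hold=3.1847 ⇒ V=3.1847 continue | (k=8,j=4): S=133.5000, (K−S)⁺=0.0000, hold=0.0000 ⇒ V=0.0000 continue | (k=8,j=5): S=157.5711, (K−S)⁺=0.0000, hold=0.0000 ⇒ V=0.0000 continue | (k=8,j=6): S=185.9824, (K−S)⁺=0.0000, hold=0.0000 ⇒ V=0.0000 continue | (k=8,j=7): S=219.5166, (K−S)⁺=0.0000, hold=0.0000 ⇒ V=0.0000 continue | (k=8,j=8): S=259.0972, (K−S)⁺=0.0000, hold=0.0000 ⇒ V=0.0000 continue  boundary S*=95.8276
step 7: (k=7,j=0): S=74.7304, (K−S)⁺=35.6996, hold=35.4148 ⇒ V=35.6996 exercise | (k=7,j=1): S=88.2049, (K−S)⁺=22.2251, hold=21.9403 ⇒ V=22.2251 exercise | (k=7,j=2): S=104.1090, (K−S)⁺=6.3210, hold=8.9291 ⇒ V=8.9291 continue | (k=7,j=3): S=122.8807, (K−S)⁺=0.0000, hold=1.6045 ⇒ V=1.6045 continue | (k=7,j=4): S=145.0370, (K−S)⁺=0.0000, hold=0.0000 ⇒ V=0.0000 continue | (k=7,j=5): S=171.1884, (K−S)⁺=0.0000, hold=0.0000 ⇒ V=0.0000 continue | (k=7,j=6): S=202.0550, (K−S)⁺=0.0000, hold=0.0000 ⇒ V=0.0000 continue | (k=7,j=7): S=238.4871, (K−S)⁺=0.0000, hold=0.0000 ⇒ V=0.0000 continue  boundary S*=88.2049
step 6: (k=6,j=0): S=81.1886, (K−S)⁺=29.2414, hold=28.9566 ⇒ V=29.2414 exercise | (k=6,j=1): S=95.8276, (K−S)⁺=14.6024, hold=15.6049 ⇒ V=15.6049 continue | (k=6,j=2): S=113.1061, (K−S)⁺=0.0000, hold=5.2907 ⇒ V=5.2907 continue | (k=6,j=3): S=133.5000, (K−S)⁺=0.0000, hold=0.8084 ⇒ V=0.8084 continue | (k=6,j=4): S=157.5711, (K−S)⁺=0.0000, hold=0.0000 ⇒ V=0.0000 continue | (k=6,j=5): S=185.9824, (K−S)⁺=0.0000, hold=0.0000 ⇒ V=0.0000 continue | (k=6,j=6): S=219.5166, (K−S)⁺=0.0000, hold=0.0000 ⇒ V=0.0000 continue  boundary S*=81.1886
step 5: (k=5,j=0): S=88.2049, (K−S)⁺=22.2251, hold=22.4351 ⇒ V=22.4351 continue | (k=5,j=1): S=104.1090, (K−S)⁺=6.3210, hold=10.4737 ⇒ V=10.4737 continue | (k=5,j=2): S=122.8807, (K−S)⁺=0.0000, hold=3.0646 ⇒ V=3.0646 continue | (k=5,j=3): S=145.0370, (K−S)⁺=0.0000, hold=0.4073 ⇒ V=0.4073 continue | (k=5,j=4): S=171.1884, (K−S)⁺=0.0000, hold=0.0000 ⇒ V=0.0000 continue | (k=5,j=5): S=202.0550, (K−S)⁺=0.0000, hold=0.0000 ⇒ V=0.0000 continue  boundary S*=-
step 4: (k=4,j=0): S=95.8276, (K−S)⁺=14.6024, hold=16.4732 ⇒ V=16.4732 continue | (k=4,j=1): S=113.1061, (K−S)⁺=0.0000, hold=6.7896 ⇒ V=6.7896 continue | (k=4,j=2): S=133.5000, (K−S)⁺=0.0000, hold=1.7451 ⇒ V=1.7451 continue | (k=4,j=3): S=157.5711, (K−S)⁺=0.0000, hold=0.2052 ⇒ V=0.2052 continue | (k=4,j=4): S=185.9824, (K−S)⁺=0.0000, hold=0.0000 ⇒ V=0.0000 continue  boundary S*=-
step 3: (k=3,j=0): S=104.1090, (K−S)⁺=6.3210, hold=11.6510 ⇒ V=11.6510 continue | (k=3,j=1): S=122.8807, (K−S)⁺=0.0000, hold=4.2822 ⇒ V=4.2822 continue | (k=3,j=2): S=145.0370, (K−S)⁺=0.0000, hold=0.9805 ⇒ V=0.9805 continue | (k=3,j=3): S=171.1884, (K−S)⁺=0.0000, hold=0.1034 ⇒ V=0.1034 continue  boundary S*=-
step 2: (k=2,j=0): S=113.1061, (K−S)⁺=0.0000, hold=7.9837 ⇒ V=7.9837 continue | (k=2,j=1): S=133.5000, (K−S)⁺=0.0000, hold=2.6415 ⇒ V=2.6415 continue | (k=2,j=2): S=157.5711, (K−S)⁺=0.0000, hold=0.5450 ⇒ V=0.5450 continue  boundary S*=-
step 1: (k=1,j=0): S=122.8807, (K−S)⁺=0.0000, hold=5.3262 ⇒ V=5.3262 continue | (k=1,j=1): S=145.0370, (K−S)⁺=0.0000, hold=1.5999 ⇒ V=1.5999 continue  boundary S*=-
step 0: (k=0,j=0): S=133.5000, (K−S)⁺=0.0000, hold=3.4732 ⇒ V=3.4732 continue  boundary S*=-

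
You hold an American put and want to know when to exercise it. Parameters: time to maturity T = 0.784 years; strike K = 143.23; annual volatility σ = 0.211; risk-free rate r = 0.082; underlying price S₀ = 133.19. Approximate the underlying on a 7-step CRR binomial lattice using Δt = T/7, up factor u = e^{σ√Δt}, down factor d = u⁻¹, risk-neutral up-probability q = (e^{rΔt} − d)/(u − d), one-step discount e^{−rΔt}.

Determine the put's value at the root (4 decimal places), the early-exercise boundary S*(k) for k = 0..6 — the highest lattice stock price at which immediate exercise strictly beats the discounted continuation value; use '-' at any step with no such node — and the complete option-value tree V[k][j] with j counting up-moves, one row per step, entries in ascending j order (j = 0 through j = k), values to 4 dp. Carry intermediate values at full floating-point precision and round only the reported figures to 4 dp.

Δt=0.11200  u=1.07317  d=0.93182  q=0.54763  discount=0.99086
step 7 (expiry): payoffs max(K−S,0) = 61.9843 49.6603 35.4670 19.1207 0.2949 0.0000 0.0000 0.0000
step 6: (k=6,j=0): S=87.1902, (K−S)⁺=56.0398, hold=54.7304 ⇒ V=56.0398 exercise | (k=6,j=1): S=100.4159, (K−S)⁺=42.8141, hold=41.5047 ⇒ V=42.8141 exercise | (k=6,j=2): S=115.6477, (K−S)⁺=27.5823, hold=26.2729 ⇒ V=27.5823 exercise | (k=6,j=3): S=133.1900, (K−S)⁺=10.0400, hold=8.7306 ⇒ V=10.0400 exercise | (k=6,j=4): S=153.3933, (K−S)⁺=0.0000, hold=0.1322 ⇒ V=0.1322 continue | (k=6,j=5): S=176.6611, (K−S)⁺=0.0000, hold=0.0000 ⇒ V=0.0000 continue | (k=6,j=6): S=203.4584, (K−S)⁺=0.0000, hold=0.0000 ⇒ V=0.0000 continue  boundary S*=133.1900
step 5: (k=5,j=0): S=93.5697, (K−S)⁺=49.6603, hold=48.3509 ⇒ V=49.6603 exercise | (k=5,j=1): S=107.7630, (K−S)⁺=35.4670, hold=34.1576 ⇒ V=35.4670 exercise | (k=5,j=2): S=124.1093, (K−S)⁺=19.1207, hold=17.8113 ⇒ V=19.1207 exercise | (k=5,j=3): S=142.9351, (K−S)⁺=0.2949, hold=4.5720 ⇒ V=4.5720 continue | (k=5,j=4): S=164.6166, (K−S)⁺=0.0000, hold=0.0592 ⇒ V=0.0592 continue | (k=5,j=5): S=189.5868, (K−S)⁺=0.0000, hold=0.0000 ⇒ V=0.0000 continue  boundary S*=124.1093
step 4: (k=4,j=0): S=100.4159, (K−S)⁺=42.8141, hold=41.5047 ⇒ V=42.8141 exercise | (k=4,j=1): S=115.6477, (K−S)⁺=27.5823, hold=26.2729 ⇒ V=27.5823 exercise | (k=4,j=2): S=133.1900, (K−S)⁺=10.0400, hold=11.0515 ⇒ V=11.0515 continue | (k=4,j=3): S=153.3933, (K−S)⁺=0.0000, hold=2.0815 ⇒ V=2.0815 continue | (k=4,j=4): S=176.6611, (K−S)⁺=0.0000, hold=0.0266 ⇒ V=0.0266 continue  boundary S*=115.6477
step 3: (k=3,j=0): S=107.7630, (K−S)⁺=35.4670, hold=34.1576 ⇒ V=35.4670 exercise | (k=3,j=1): S=124.1093, (K−S)⁺=19.1207, hold=18.3601 ⇒ V=19.1207 exercise | (k=3,j=2): S=142.9351, (K−S)⁺=0.2949, hold=6.0831 ⇒ V=6.0831 continue | (k=3,j=3): S=164.6166, (K−S)⁺=0.0000, hold=0.9474 ⇒ V=0.9474 continue  boundary S*=124.1093
step 2: (k=2,j=0): S=115.6477, (K−S)⁺=27.5823, hold=26.2729 ⇒ V=27.5823 exercise | (k=2,j=1): S=133.1900, (K−S)⁺=10.0400, hold=11.8714 ⇒ V=11.8714 continue | (k=2,j=2): S=153.3933, (K−S)⁺=0.0000, hold=3.2408 ⇒ V=3.2408 continue  boundary S*=115.6477
step 1: (k=1,j=0): S=124.1093, (K−S)⁺=19.1207, hold=18.8051 ⇒ V=19.1207 exercise | (k=1,j=1): S=142.9351, (K−S)⁺=0.2949, hold=7.0797 ⇒ V=7.0797 continue  boundary S*=124.1093
step 0: (k=0,j=0): S=133.1900, (K−S)⁺=10.0400, hold=12.4122 ⇒ V=12.4122 continue  boundary S*=-

price = 12.4122
boundary = - 124.1093 115.6477 124.1093 115.6477 124.1093 133.1900
tree:
12.4122
19.1207 7.0797
27.5823 11.8714 3.2408
35.4670 19.1207 6.0831 0.9474
42.8141 27.5823 11.0515 2.0815 0.0266
49.6603 35.4670 19.1207 4.5720 0.0592 0.0000
56.0398 42.8141 27.5823 10.0400 0.1322 0.0000 0.0000
61.9843 49.6603 35.4670 19.1207 0.2949 0.0000 0.0000 0.0000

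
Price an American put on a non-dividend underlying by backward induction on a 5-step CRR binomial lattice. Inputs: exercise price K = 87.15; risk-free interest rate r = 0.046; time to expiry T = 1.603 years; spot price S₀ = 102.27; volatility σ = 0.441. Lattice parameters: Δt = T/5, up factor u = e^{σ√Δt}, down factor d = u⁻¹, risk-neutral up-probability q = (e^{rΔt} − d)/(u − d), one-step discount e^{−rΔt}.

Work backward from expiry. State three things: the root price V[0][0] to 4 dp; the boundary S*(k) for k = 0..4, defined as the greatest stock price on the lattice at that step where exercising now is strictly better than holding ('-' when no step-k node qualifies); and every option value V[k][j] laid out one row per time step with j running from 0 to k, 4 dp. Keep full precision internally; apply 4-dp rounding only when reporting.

price = 11.9958
boundary = - - - 48.3523 62.0670
tree:
11.9958
18.3626 5.1205
27.2583 8.8072 1.0813
38.7977 14.9726 2.0601 0.0000
49.4820 25.0830 3.9250 0.0000 0.0000
57.8053 38.7977 7.4782 0.0000 0.0000 0.0000

Δt=0.32060  u=1.28364  d=0.77903  q=0.46734  discount=0.98536
step 5 (expiry): payoffs max(K−S,0) = 57.8053 38.7977 7.4782 0.0000 0.0000 0.0000
step 4: (k=4,j=0): S=37.6680, (K−S)⁺=49.4820, hold=48.2061 ⇒ V=49.4820 exercise | (k=4,j=1): S=62.0670, (K−S)⁺=25.0830, hold=23.8072 ⇒ V=25.0830 exercise | (k=4,j=2): S=102.2700, (K−S)⁺=0.0000, hold=3.9250 ⇒ V=3.9250 continue | (k=4,j=3): S=168.5139, (K−S)⁺=0.0000, hold=0.0000 ⇒ V=0.0000 continue | (k=4,j=4): S=277.6664, (K−S)⁺=0.0000, hold=0.0000 ⇒ V=0.0000 continue  boundary S*=62.0670
step 3: (k=3,j=0): S=48.3523, (K−S)⁺=38.7977, hold=37.5219 ⇒ V=38.7977 exercise | (k=3,j=1): S=79.6718, (K−S)⁺=7.4782, hold=14.9726 ⇒ V=14.9726 continue | (k=3,j=2): S=131.2780, (K−S)⁺=0.0000, hold=2.0601 ⇒ V=2.0601 continue | (k=3,j=3): S=216.3115, (K−S)⁺=0.0000, hold=0.0000 ⇒ V=0.0000 continue  boundary S*=48.3523
step 2: (k=2,j=0): S=62.0670, (K−S)⁺=25.0830, hold=27.2583 ⇒ V=27.2583 continue | (k=2,j=1): S=102.2700, (K−S)⁺=0.0000, hold=8.8072 ⇒ V=8.8072 continue | (k=2,j=2): S=168.5139, (K−S)⁺=0.0000, hold=1.0813 ⇒ V=1.0813 continue  boundary S*=-
step 1: (k=1,j=0): S=79.6718, (K−S)⁺=7.4782, hold=18.3626 ⇒ V=18.3626 continue | (k=1,j=1): S=131.2780, (K−S)⁺=0.0000, hold=5.1205 ⇒ V=5.1205 continue  boundary S*=-
step 0: (k=0,j=0): S=102.2700, (K−S)⁺=0.0000, hold=11.9958 ⇒ V=11.9958 continue  boundary S*=-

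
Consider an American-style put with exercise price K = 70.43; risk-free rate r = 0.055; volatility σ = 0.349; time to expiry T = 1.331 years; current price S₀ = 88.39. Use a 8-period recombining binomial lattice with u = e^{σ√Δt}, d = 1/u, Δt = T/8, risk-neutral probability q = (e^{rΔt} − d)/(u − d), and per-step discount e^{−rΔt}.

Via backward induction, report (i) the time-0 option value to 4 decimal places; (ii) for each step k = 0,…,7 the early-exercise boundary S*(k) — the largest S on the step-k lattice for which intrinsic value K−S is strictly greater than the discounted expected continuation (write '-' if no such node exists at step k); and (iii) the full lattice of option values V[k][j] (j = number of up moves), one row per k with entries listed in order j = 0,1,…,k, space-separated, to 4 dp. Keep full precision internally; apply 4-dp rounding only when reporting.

price = 4.3321
boundary = - - - - 50.0160 43.3796 50.0160 57.6677
tree:
4.3321
6.6717 2.0412
10.0132 3.4085 0.6932
14.5692 5.5811 1.2698 0.1216
20.4140 8.9153 2.3052 0.2438 0.0000
27.0504 13.7903 4.1395 0.4889 0.0000 0.0000
32.8063 20.4140 7.3325 0.9801 0.0000 0.0000 0.0000
37.7984 27.0504 12.7623 1.9652 0.0000 0.0000 0.0000 0.0000
42.1281 32.8063 20.4140 3.9400 0.0000 0.0000 0.0000 0.0000 0.0000

Δt=0.16637, u=1.15298, d=0.86731, q=0.49665, disc=e^(-rΔt)=0.99089
k=8 terminal: V=max(K-S,0) → 42.1281 32.8063 20.4140 3.9400 0.0000 0.0000 0.0000 0.0000 0.0000
k=7: j=0 S=32.6316 intr=37.7984 cont=37.1569 V=37.7984[EX]; j=1 S=43.3796 intr=27.0504 cont=26.4089 V=27.0504[EX]; j=2 S=57.6677 intr=12.7623 cont=12.1208 V=12.7623[EX]; j=3 S=76.6619 intr=0.0000 cont=1.9652 V=1.9652[hold]; j=4 S=101.9123 intr=0.0000 cont=0.0000 V=0.0000[hold]; j=5 S=135.4795 intr=0.0000 cont=0.0000 V=0.0000[hold]; j=6 S=180.1029 intr=0.0000 cont=0.0000 V=0.0000[hold]; j=7 S=239.4241 intr=0.0000 cont=0.0000 V=0.0000[hold]  S*(7)=57.6677
k=6: j=0 S=37.6237 intr=32.8063 cont=32.1647 V=32.8063[EX]; j=1 S=50.0160 intr=20.4140 cont=19.7725 V=20.4140[EX]; j=2 S=66.4900 intr=3.9400 cont=7.3325 V=7.3325[hold]; j=3 S=88.3900 intr=0.0000 cont=0.9801 V=0.9801[hold]; j=4 S=117.5033 intr=0.0000 cont=0.0000 V=0.0000[hold]; j=5 S=156.2058 intr=0.0000 cont=0.0000 V=0.0000[hold]; j=6 S=207.6559 intr=0.0000 cont=0.0000 V=0.0000[hold]  S*(6)=50.0160
k=5: j=0 S=43.3796 intr=27.0504 cont=26.4089 V=27.0504[EX]; j=1 S=57.6677 intr=12.7623 cont=13.7903 V=13.7903[hold]; j=2 S=76.6619 intr=0.0000 cont=4.1395 V=4.1395[hold]; j=3 S=101.9123 intr=0.0000 cont=0.4889 V=0.4889[hold]; j=4 S=135.4795 intr=0.0000 cont=0.0000 V=0.0000[hold]; j=5 S=180.1029 intr=0.0000 cont=0.0000 V=0.0000[hold]  S*(5)=43.3796
k=4: j=0 S=50.0160 intr=20.4140 cont=20.2783 V=20.4140[EX]; j=1 S=66.4900 intr=3.9400 cont=8.9153 V=8.9153[hold]; j=2 S=88.3900 intr=0.0000 cont=2.3052 V=2.3052[hold]; j=3 S=117.5033 intr=0.0000 cont=0.2438 V=0.2438[hold]; j=4 S=156.2058 intr=0.0000 cont=0.0000 V=0.0000[hold]  S*(4)=50.0160
k=3: j=0 S=57.6677 intr=12.7623 cont=14.5692 V=14.5692[hold]; j=1 S=76.6619 intr=0.0000 cont=5.5811 V=5.5811[hold]; j=2 S=101.9123 intr=0.0000 cont=1.2698 V=1.2698[hold]; j=3 S=135.4795 intr=0.0000 cont=0.1216 V=0.1216[hold]  S*(3)=-
k=2: j=0 S=66.4900 intr=3.9400 cont=10.0132 V=10.0132[hold]; j=1 S=88.3900 intr=0.0000 cont=3.4085 V=3.4085[hold]; j=2 S=117.5033 intr=0.0000 cont=0.6932 V=0.6932[hold]  S*(2)=-
k=1: j=0 S=76.6619 intr=0.0000 cont=6.6717 V=6.6717[hold]; j=1 S=101.9123 intr=0.0000 cont=2.0412 V=2.0412[hold]  S*(1)=-
k=0: j=0 S=88.3900 intr=0.0000 cont=4.3321 V=4.3321[hold]  S*(0)=-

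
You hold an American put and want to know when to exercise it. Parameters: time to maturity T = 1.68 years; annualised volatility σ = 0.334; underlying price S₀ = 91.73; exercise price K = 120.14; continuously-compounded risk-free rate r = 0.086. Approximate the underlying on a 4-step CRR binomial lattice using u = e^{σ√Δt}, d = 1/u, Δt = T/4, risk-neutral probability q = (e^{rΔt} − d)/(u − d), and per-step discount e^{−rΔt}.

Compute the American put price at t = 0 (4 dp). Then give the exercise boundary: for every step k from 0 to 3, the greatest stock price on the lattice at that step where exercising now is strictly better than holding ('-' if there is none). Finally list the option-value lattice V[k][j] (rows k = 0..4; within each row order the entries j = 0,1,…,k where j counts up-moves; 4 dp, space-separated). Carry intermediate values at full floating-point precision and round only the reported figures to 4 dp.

Δt=0.42000  u=1.24167  d=0.80537  q=0.53040  discount=0.96452
step 4 (expiry): payoffs max(K−S,0) = 81.5489 60.6424 28.4100 0.0000 0.0000
step 3: (k=3,j=0): S=47.9174, (K−S)⁺=72.2226, hold=67.9606 ⇒ V=72.2226 exercise | (k=3,j=1): S=73.8763, (K−S)⁺=46.2637, hold=42.0016 ⇒ V=46.2637 exercise | (k=3,j=2): S=113.8983, (K−S)⁺=6.2417, hold=12.8682 ⇒ V=12.8682 continue | (k=3,j=3): S=175.6019, (K−S)⁺=0.0000, hold=0.0000 ⇒ V=0.0000 continue  boundary S*=73.8763
step 2: (k=2,j=0): S=59.4976, (K−S)⁺=60.6424, hold=56.3804 ⇒ V=60.6424 exercise | (k=2,j=1): S=91.7300, (K−S)⁺=28.4100, hold=27.5380 ⇒ V=28.4100 exercise | (k=2,j=2): S=141.4241, (K−S)⁺=0.0000, hold=5.8286 ⇒ V=5.8286 continue  boundary S*=91.7300
step 1: (k=1,j=0): S=73.8763, (K−S)⁺=46.2637, hold=42.0016 ⇒ V=46.2637 exercise | (k=1,j=1): S=113.8983, (K−S)⁺=6.2417, hold=15.8499 ⇒ V=15.8499 continue  boundary S*=73.8763
step 0: (k=0,j=0): S=91.7300, (K−S)⁺=28.4100, hold=29.0634 ⇒ V=29.0634 continue  boundary S*=-

price = 29.0634
boundary = - 73.8763 91.7300 73.8763
tree:
29.0634
46.2637 15.8499
60.6424 28.4100 5.8286
72.2226 46.2637 12.8682 0.0000
81.5489 60.6424 28.4100 0.0000 0.0000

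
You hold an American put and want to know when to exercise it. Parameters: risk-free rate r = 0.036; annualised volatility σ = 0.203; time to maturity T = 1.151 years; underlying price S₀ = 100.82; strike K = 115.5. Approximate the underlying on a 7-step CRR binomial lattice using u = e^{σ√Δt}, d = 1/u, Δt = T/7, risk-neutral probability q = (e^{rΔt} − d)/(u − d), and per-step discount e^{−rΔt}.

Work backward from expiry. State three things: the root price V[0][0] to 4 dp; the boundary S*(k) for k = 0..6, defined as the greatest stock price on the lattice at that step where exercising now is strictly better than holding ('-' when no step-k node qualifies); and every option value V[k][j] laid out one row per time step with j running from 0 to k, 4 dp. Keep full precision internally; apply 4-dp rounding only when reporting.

Δt=0.16443, u=1.08580, d=0.92098, q=0.51545, disc=e^(-rΔt)=0.99410
k=7 terminal: V=max(K-S,0) → 58.8368 48.6964 36.7413 22.6467 6.0297 0.0000 0.0000 0.0000
k=6: j=0 S=61.5248 intr=53.9752 cont=53.2935 V=53.9752[EX]; j=1 S=72.5352 intr=42.9648 cont=42.2831 V=42.9648[EX]; j=2 S=85.5161 intr=29.9839 cont=29.3022 V=29.9839[EX]; j=3 S=100.8200 intr=14.6800 cont=13.9983 V=14.6800[EX]; j=4 S=118.8627 intr=0.0000 cont=2.9044 V=2.9044[hold]; j=5 S=140.1343 intr=0.0000 cont=0.0000 V=0.0000[hold]; j=6 S=165.2126 intr=0.0000 cont=0.0000 V=0.0000[hold]  S*(6)=100.8200
k=5: j=0 S=66.8036 intr=48.6964 cont=48.0148 V=48.6964[EX]; j=1 S=78.7587 intr=36.7413 cont=36.0596 V=36.7413[EX]; j=2 S=92.8533 intr=22.6467 cont=21.9650 V=22.6467[EX]; j=3 S=109.4703 intr=6.0297 cont=8.5594 V=8.5594[hold]; j=4 S=129.0610 intr=0.0000 cont=1.3990 V=1.3990[hold]; j=5 S=152.1576 intr=0.0000 cont=0.0000 V=0.0000[hold]  S*(5)=92.8533
k=4: j=0 S=72.5352 intr=42.9648 cont=42.2831 V=42.9648[EX]; j=1 S=85.5161 intr=29.9839 cont=29.3022 V=29.9839[EX]; j=2 S=100.8200 intr=14.6800 cont=15.2946 V=15.2946[hold]; j=3 S=118.8627 intr=0.0000 cont=4.8398 V=4.8398[hold]; j=4 S=140.1343 intr=0.0000 cont=0.6739 V=0.6739[hold]  S*(4)=85.5161
k=3: j=0 S=78.7587 intr=36.7413 cont=36.0596 V=36.7413[EX]; j=1 S=92.8533 intr=22.6467 cont=22.2799 V=22.6467[EX]; j=2 S=109.4703 intr=6.0297 cont=9.8472 V=9.8472[hold]; j=3 S=129.0610 intr=0.0000 cont=2.6766 V=2.6766[hold]  S*(3)=92.8533
k=2: j=0 S=85.5161 intr=29.9839 cont=29.3022 V=29.9839[EX]; j=1 S=100.8200 intr=14.6800 cont=15.9544 V=15.9544[hold]; j=2 S=118.8627 intr=0.0000 cont=6.1148 V=6.1148[hold]  S*(2)=85.5161
k=1: j=0 S=92.8533 intr=22.6467 cont=22.6181 V=22.6467[EX]; j=1 S=109.4703 intr=6.0297 cont=10.8183 V=10.8183[hold]  S*(1)=92.8533
k=0: j=0 S=100.8200 intr=14.6800 cont=16.4520 V=16.4520[hold]  S*(0)=-

price = 16.4520
boundary = - 92.8533 85.5161 92.8533 85.5161 92.8533 100.8200
tree:
16.4520
22.6467 10.8183
29.9839 15.9544 6.1148
36.7413 22.6467 9.8472 2.6766
42.9648 29.9839 15.2946 4.8398 0.6739
48.6964 36.7413 22.6467 8.5594 1.3990 0.0000
53.9752 42.9648 29.9839 14.6800 2.9044 0.0000 0.0000
58.8368 48.6964 36.7413 22.6467 6.0297 0.0000 0.0000 0.0000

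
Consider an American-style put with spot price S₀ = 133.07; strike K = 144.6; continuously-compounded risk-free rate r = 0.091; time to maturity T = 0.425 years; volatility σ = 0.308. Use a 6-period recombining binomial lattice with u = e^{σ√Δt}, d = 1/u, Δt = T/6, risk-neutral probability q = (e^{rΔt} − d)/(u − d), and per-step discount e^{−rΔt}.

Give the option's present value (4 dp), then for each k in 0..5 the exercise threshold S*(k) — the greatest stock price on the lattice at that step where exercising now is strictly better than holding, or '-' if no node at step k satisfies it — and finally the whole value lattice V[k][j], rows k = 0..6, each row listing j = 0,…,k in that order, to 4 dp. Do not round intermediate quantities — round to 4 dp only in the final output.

Δt=0.07083  u=1.08543  d=0.92130  q=0.51892  discount=0.99357
step 6 (expiry): payoffs max(K−S,0) = 63.2274 48.7308 31.6517 11.5300 0.0000 0.0000 0.0000
step 5: (k=5,j=0): S=88.3240, (K−S)⁺=56.2760, hold=55.3470 ⇒ V=56.2760 exercise | (k=5,j=1): S=104.0589, (K−S)⁺=40.5411, hold=39.6120 ⇒ V=40.5411 exercise | (k=5,j=2): S=122.5970, (K−S)⁺=22.0030, hold=21.0739 ⇒ V=22.0030 exercise | (k=5,j=3): S=144.4377, (K−S)⁺=0.1623, hold=5.5112 ⇒ V=5.5112 continue | (k=5,j=4): S=170.1693, (K−S)⁺=0.0000, hold=0.0000 ⇒ V=0.0000 continue | (k=5,j=5): S=200.4849, (K−S)⁺=0.0000, hold=0.0000 ⇒ V=0.0000 continue  boundary S*=122.5970
step 4: (k=4,j=0): S=95.8692, (K−S)⁺=48.7308, hold=47.8018 ⇒ V=48.7308 exercise | (k=4,j=1): S=112.9483, (K−S)⁺=31.6517, hold=30.7227 ⇒ V=31.6517 exercise | (k=4,j=2): S=133.0700, (K−S)⁺=11.5300, hold=13.3587 ⇒ V=13.3587 continue | (k=4,j=3): S=156.7764, (K−S)⁺=0.0000, hold=2.6343 ⇒ V=2.6343 continue | (k=4,j=4): S=184.7062, (K−S)⁺=0.0000, hold=0.0000 ⇒ V=0.0000 continue  boundary S*=112.9483
step 3: (k=3,j=0): S=104.0589, (K−S)⁺=40.5411, hold=39.6120 ⇒ V=40.5411 exercise | (k=3,j=1): S=122.5970, (K−S)⁺=22.0030, hold=22.0168 ⇒ V=22.0168 continue | (k=3,j=2): S=144.4377, (K−S)⁺=0.1623, hold=7.7436 ⇒ V=7.7436 continue | (k=3,j=3): S=170.1693, (K−S)⁺=0.0000, hold=1.2592 ⇒ V=1.2592 continue  boundary S*=104.0589
step 2: (k=2,j=0): S=112.9483, (K−S)⁺=31.6517, hold=30.7298 ⇒ V=31.6517 exercise | (k=2,j=1): S=133.0700, (K−S)⁺=11.5300, hold=14.5163 ⇒ V=14.5163 continue | (k=2,j=2): S=156.7764, (K−S)⁺=0.0000, hold=4.3506 ⇒ V=4.3506 continue  boundary S*=112.9483
step 1: (k=1,j=0): S=122.5970, (K−S)⁺=22.0030, hold=22.6136 ⇒ V=22.6136 continue | (k=1,j=1): S=144.4377, (K−S)⁺=0.1623, hold=9.1817 ⇒ V=9.1817 continue  boundary S*=-
step 0: (k=0,j=0): S=133.0700, (K−S)⁺=11.5300, hold=15.5431 ⇒ V=15.5431 continue  boundary S*=-

price = 15.5431
boundary = - - 112.9483 104.0589 112.9483 122.5970
tree:
15.5431
22.6136 9.1817
31.6517 14.5163 4.3506
40.5411 22.0168 7.7436 1.2592
48.7308 31.6517 13.3587 2.6343 0.0000
56.2760 40.5411 22.0030 5.5112 0.0000 0.0000
63.2274 48.7308 31.6517 11.5300 0.0000 0.0000 0.0000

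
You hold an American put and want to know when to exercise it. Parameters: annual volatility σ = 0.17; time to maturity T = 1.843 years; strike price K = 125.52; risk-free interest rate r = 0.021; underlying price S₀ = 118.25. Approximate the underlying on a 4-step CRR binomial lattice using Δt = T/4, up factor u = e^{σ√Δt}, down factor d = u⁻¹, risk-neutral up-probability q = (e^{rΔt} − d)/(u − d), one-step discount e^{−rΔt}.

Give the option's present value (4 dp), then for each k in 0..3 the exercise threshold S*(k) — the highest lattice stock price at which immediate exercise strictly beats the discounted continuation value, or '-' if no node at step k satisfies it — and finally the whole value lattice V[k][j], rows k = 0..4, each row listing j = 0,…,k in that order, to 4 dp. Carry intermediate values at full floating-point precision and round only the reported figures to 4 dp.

Δt=0.46075, u=1.12232, d=0.89102, q=0.51322, disc=e^(-rΔt)=0.99037
k=4 terminal: V=max(K-S,0) → 50.9881 31.6403 7.2700 0.0000 0.0000
k=3: j=0 S=83.6482 intr=41.8718 cont=40.6631 V=41.8718[EX]; j=1 S=105.3626 intr=20.1574 cont=18.9488 V=20.1574[EX]; j=2 S=132.7138 intr=0.0000 cont=3.5048 V=3.5048[hold]; j=3 S=167.1651 intr=0.0000 cont=0.0000 V=0.0000[hold]  S*(3)=105.3626
k=2: j=0 S=93.8797 intr=31.6403 cont=30.4317 V=31.6403[EX]; j=1 S=118.2500 intr=7.2700 cont=11.4992 V=11.4992[hold]; j=2 S=148.9466 intr=0.0000 cont=1.6897 V=1.6897[hold]  S*(2)=93.8797
k=1: j=0 S=105.3626 intr=20.1574 cont=21.0984 V=21.0984[hold]; j=1 S=132.7138 intr=0.0000 cont=6.4025 V=6.4025[hold]  S*(1)=-
k=0: j=0 S=118.2500 intr=7.2700 cont=13.4257 V=13.4257[hold]  S*(0)=-

price = 13.4257
boundary = - - 93.8797 105.3626
tree:
13.4257
21.0984 6.4025
31.6403 11.4992 1.6897
41.8718 20.1574 3.5048 0.0000
50.9881 31.6403 7.2700 0.0000 0.0000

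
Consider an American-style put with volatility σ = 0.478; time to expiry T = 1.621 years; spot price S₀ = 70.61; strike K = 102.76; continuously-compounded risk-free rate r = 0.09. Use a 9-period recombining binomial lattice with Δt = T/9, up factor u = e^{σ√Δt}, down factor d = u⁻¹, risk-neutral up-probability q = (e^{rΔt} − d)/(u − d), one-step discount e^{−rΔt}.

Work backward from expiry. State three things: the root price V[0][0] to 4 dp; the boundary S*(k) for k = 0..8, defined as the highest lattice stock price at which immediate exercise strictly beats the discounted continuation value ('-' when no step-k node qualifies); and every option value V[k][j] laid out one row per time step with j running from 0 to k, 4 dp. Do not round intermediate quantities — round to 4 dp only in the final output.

params: Δt=0.18011 u=1.22490 d=0.81639 q=0.48946 e^(-rΔt)=0.98392
t_9 payoffs: 91.3849 85.6930 77.1529 64.3396 45.1146 16.2697 0.0000 0.0000 0.0000 0.0000
t_8: node(8,0) S=13.9334 payoff=88.8266 vs cont=87.1743 → 88.8266 [stop]  node(8,1) S=20.9054 payoff=81.8546 vs cont=80.2023 → 81.8546 [stop]  node(8,2) S=31.3661 payoff=71.3939 vs cont=69.7416 → 71.3939 [stop]  node(8,3) S=47.0613 payoff=55.6987 vs cont=54.0464 → 55.6987 [stop]  node(8,4) S=70.6100 payoff=32.1500 vs cont=30.4977 → 32.1500 [stop]  node(8,5) S=105.9422 payoff=0.0000 vs cont=8.1727 → 8.1727 [wait]  node(8,6) S=158.9540 payoff=0.0000 vs cont=0.0000 → 0.0000 [wait]  node(8,7) S=238.4922 payoff=0.0000 vs cont=0.0000 → 0.0000 [wait]  node(8,8) S=357.8301 payoff=0.0000 vs cont=0.0000 → 0.0000 [wait]  ⇒ S*(8)=70.6100
t_7: node(7,0) S=17.0670 payoff=85.6930 vs cont=84.0407 → 85.6930 [stop]  node(7,1) S=25.6071 payoff=77.1529 vs cont=75.5006 → 77.1529 [stop]  node(7,2) S=38.4204 payoff=64.3396 vs cont=62.6873 → 64.3396 [stop]  node(7,3) S=57.6454 payoff=45.1146 vs cont=43.4623 → 45.1146 [stop]  node(7,4) S=86.4903 payoff=16.2697 vs cont=20.0858 → 20.0858 [wait]  node(7,5) S=129.7688 payoff=0.0000 vs cont=4.1054 → 4.1054 [wait]  node(7,6) S=194.7031 payoff=0.0000 vs cont=0.0000 → 0.0000 [wait]  node(7,7) S=292.1296 payoff=0.0000 vs cont=0.0000 → 0.0000 [wait]  ⇒ S*(7)=57.6454
t_6: node(6,0) S=20.9054 payoff=81.8546 vs cont=80.2023 → 81.8546 [stop]  node(6,1) S=31.3661 payoff=71.3939 vs cont=69.7416 → 71.3939 [stop]  node(6,2) S=47.0613 payoff=55.6987 vs cont=54.0464 → 55.6987 [stop]  node(6,3) S=70.6100 payoff=32.1500 vs cont=32.3355 → 32.3355 [wait]  node(6,4) S=105.9422 payoff=0.0000 vs cont=12.0668 → 12.0668 [wait]  node(6,5) S=158.9540 payoff=0.0000 vs cont=2.0623 → 2.0623 [wait]  node(6,6) S=238.4922 payoff=0.0000 vs cont=0.0000 → 0.0000 [wait]  ⇒ S*(6)=47.0613
t_5: node(5,0) S=25.6071 payoff=77.1529 vs cont=75.5006 → 77.1529 [stop]  node(5,1) S=38.4204 payoff=64.3396 vs cont=62.6873 → 64.3396 [stop]  node(5,2) S=57.6454 payoff=45.1146 vs cont=43.5516 → 45.1146 [stop]  node(5,3) S=86.4903 payoff=16.2697 vs cont=22.0543 → 22.0543 [wait]  node(5,4) S=129.7688 payoff=0.0000 vs cont=7.0547 → 7.0547 [wait]  node(5,5) S=194.7031 payoff=0.0000 vs cont=1.0359 → 1.0359 [wait]  ⇒ S*(5)=57.6454
t_4: node(4,0) S=31.3661 payoff=71.3939 vs cont=69.7416 → 71.3939 [stop]  node(4,1) S=47.0613 payoff=55.6987 vs cont=54.0464 → 55.6987 [stop]  node(4,2) S=70.6100 payoff=32.1500 vs cont=33.2835 → 33.2835 [wait]  node(4,3) S=105.9422 payoff=0.0000 vs cont=14.4760 → 14.4760 [wait]  node(4,4) S=158.9540 payoff=0.0000 vs cont=4.0427 → 4.0427 [wait]  ⇒ S*(4)=47.0613
t_3: node(3,0) S=38.4204 payoff=64.3396 vs cont=62.6873 → 64.3396 [stop]  node(3,1) S=57.6454 payoff=45.1146 vs cont=44.0082 → 45.1146 [stop]  node(3,2) S=86.4903 payoff=16.2697 vs cont=23.6908 → 23.6908 [wait]  node(3,3) S=129.7688 payoff=0.0000 vs cont=9.2186 → 9.2186 [wait]  ⇒ S*(3)=57.6454
t_2: node(2,0) S=47.0613 payoff=55.6987 vs cont=54.0464 → 55.6987 [stop]  node(2,1) S=70.6100 payoff=32.1500 vs cont=34.0716 → 34.0716 [wait]  node(2,2) S=105.9422 payoff=0.0000 vs cont=16.3402 → 16.3402 [wait]  ⇒ S*(2)=47.0613
t_1: node(1,0) S=57.6454 payoff=45.1146 vs cont=44.3877 → 45.1146 [stop]  node(1,1) S=86.4903 payoff=16.2697 vs cont=24.9845 → 24.9845 [wait]  ⇒ S*(1)=57.6454
t_0: node(0,0) S=70.6100 payoff=32.1500 vs cont=34.6947 → 34.6947 [wait]  ⇒ S*(0)=-

price = 34.6947
boundary = - 57.6454 47.0613 57.6454 47.0613 57.6454 47.0613 57.6454 70.6100
tree:
34.6947
45.1146 24.9845
55.6987 34.0716 16.3402
64.3396 45.1146 23.6908 9.2186
71.3939 55.6987 33.2835 14.4760 4.0427
77.1529 64.3396 45.1146 22.0543 7.0547 1.0359
81.8546 71.3939 55.6987 32.3355 12.0668 2.0623 0.0000
85.6930 77.1529 64.3396 45.1146 20.0858 4.1054 0.0000 0.0000
88.8266 81.8546 71.3939 55.6987 32.1500 8.1727 0.0000 0.0000 0.0000
91.3849 85.6930 77.1529 64.3396 45.1146 16.2697 0.0000 0.0000 0.0000 0.0000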